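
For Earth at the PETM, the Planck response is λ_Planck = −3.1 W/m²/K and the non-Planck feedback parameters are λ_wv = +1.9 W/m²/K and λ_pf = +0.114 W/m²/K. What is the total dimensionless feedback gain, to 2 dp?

0.65

Convert to gains: g_wv = 1.9/3.1 = 0.6129; g_pf = 0.114/3.1 = 0.03677.
Total gain g = 0.64967.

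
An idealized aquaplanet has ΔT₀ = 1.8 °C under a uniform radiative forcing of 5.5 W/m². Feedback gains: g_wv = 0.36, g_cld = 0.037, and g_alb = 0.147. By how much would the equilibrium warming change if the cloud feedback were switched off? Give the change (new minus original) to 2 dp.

-0.30 °C

Original: g = 0.544, ΔT = 1.8/(1−0.544) = 3.9474 °C.
Without cloud: g' = 0.507, ΔT' = 1.8/(1−0.507) = 3.6511 °C.
Change = 3.6511 − 3.9474 = -0.30 °C.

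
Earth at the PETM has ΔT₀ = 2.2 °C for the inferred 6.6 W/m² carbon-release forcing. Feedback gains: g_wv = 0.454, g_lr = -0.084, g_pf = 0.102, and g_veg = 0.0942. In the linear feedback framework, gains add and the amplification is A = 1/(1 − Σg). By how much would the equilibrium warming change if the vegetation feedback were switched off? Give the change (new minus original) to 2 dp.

-0.90 °C

Original: g = 0.5662, ΔT = 2.2/(1−0.5662) = 5.0715 °C.
Without vegetation: g' = 0.472, ΔT' = 2.2/(1−0.472) = 4.1667 °C.
Change = 4.1667 − 5.0715 = -0.90 °C.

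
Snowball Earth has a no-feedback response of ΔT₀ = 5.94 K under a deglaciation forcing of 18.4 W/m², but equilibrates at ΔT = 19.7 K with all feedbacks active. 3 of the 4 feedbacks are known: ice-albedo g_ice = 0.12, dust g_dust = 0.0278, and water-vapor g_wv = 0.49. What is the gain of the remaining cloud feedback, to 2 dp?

Amplification A = ΔT/ΔT₀ = 19.7/5.94 = 3.316.
Total gain g = 1 − 1/A = 1 − 1/3.316 = 0.6984.
Known gains sum to 0.12 + 0.0278 + 0.49 = 0.6378.
g_cld = 0.6984 − 0.6378 = 0.06.

0.06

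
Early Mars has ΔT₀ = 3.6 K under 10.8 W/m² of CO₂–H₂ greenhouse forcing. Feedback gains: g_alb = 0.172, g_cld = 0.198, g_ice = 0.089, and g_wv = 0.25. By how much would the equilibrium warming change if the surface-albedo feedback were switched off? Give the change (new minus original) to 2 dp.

Original: g = 0.709, ΔT = 3.6/(1−0.709) = 12.3711 K.
Without surface-albedo: g' = 0.537, ΔT' = 3.6/(1−0.537) = 7.7754 K.
Change = 7.7754 − 12.3711 = -4.60 K.

-4.60 K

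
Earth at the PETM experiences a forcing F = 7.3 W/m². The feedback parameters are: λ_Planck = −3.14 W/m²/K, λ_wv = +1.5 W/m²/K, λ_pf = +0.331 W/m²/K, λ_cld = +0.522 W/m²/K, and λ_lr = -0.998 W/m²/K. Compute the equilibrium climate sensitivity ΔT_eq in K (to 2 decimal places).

Net feedback parameter λ = (−3.14) + (+1.5) + (+0.331) + (+0.522) + (-0.998) = -1.785 W/m²/K.
ΔT = −F/λ = −7.3/(-1.785) = 4.09 K.

4.09 K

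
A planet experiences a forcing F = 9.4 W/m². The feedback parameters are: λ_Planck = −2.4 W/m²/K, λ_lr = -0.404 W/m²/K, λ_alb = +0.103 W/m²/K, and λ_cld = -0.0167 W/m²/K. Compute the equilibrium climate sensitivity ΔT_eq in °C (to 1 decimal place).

3.5 °C

Net feedback parameter λ = (−2.4) + (-0.404) + (+0.103) + (-0.0167) = -2.7177 W/m²/K.
ΔT = −F/λ = −9.4/(-2.7177) = 3.5 °C.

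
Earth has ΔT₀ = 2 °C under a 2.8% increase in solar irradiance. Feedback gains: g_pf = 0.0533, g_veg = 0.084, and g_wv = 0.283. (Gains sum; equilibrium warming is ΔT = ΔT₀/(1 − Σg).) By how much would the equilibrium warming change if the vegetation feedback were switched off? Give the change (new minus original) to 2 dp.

-0.44 °C

Original: g = 0.4203, ΔT = 2/(1−0.4203) = 3.4501 °C.
Without vegetation: g' = 0.3363, ΔT' = 2/(1−0.3363) = 3.0134 °C.
Change = 3.0134 − 3.4501 = -0.44 °C.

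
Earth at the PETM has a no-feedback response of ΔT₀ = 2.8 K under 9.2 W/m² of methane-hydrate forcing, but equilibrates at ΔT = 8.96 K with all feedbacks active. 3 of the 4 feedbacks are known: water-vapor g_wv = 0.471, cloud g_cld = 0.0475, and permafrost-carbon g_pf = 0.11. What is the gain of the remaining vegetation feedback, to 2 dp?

0.06

Amplification A = ΔT/ΔT₀ = 8.96/2.8 = 3.2.
Total gain g = 1 − 1/A = 1 − 1/3.2 = 0.6875.
Known gains sum to 0.471 + 0.0475 + 0.11 = 0.6285.
g_veg = 0.6875 − 0.6285 = 0.06.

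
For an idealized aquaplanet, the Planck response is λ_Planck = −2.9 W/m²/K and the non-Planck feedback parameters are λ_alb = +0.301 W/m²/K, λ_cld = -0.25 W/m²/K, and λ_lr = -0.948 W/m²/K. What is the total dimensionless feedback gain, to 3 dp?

Convert to gains: g_alb = 0.301/2.9 = 0.1038; g_cld = -0.25/2.9 = -0.08621; g_lr = -0.948/2.9 = -0.3269.
Total gain g = -0.30931.

-0.309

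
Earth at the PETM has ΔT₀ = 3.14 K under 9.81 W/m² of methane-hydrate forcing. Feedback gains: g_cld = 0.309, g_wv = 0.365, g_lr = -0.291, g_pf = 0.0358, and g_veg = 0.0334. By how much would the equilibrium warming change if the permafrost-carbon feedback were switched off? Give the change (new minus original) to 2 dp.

Original: g = 0.4522, ΔT = 3.14/(1−0.4522) = 5.7320 K.
Without permafrost-carbon: g' = 0.4164, ΔT' = 3.14/(1−0.4164) = 5.3804 K.
Change = 5.3804 − 5.7320 = -0.35 K.

-0.35 K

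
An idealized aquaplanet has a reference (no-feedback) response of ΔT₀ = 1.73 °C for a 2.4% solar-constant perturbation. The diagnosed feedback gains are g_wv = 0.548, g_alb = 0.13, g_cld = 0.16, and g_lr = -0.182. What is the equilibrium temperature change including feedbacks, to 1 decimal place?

Total gain g = 0.548 + 0.13 + 0.16 − 0.182 = 0.656.
Amplification A = 1/(1 − 0.656) = 2.907.
ΔT = 1.73 × 2.907 = 5.0 °C.

5.0 °C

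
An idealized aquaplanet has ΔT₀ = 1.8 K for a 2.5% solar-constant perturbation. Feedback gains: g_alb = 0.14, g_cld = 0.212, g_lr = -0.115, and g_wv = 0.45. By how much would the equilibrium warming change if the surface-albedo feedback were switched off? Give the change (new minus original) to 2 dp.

-1.78 K

Original: g = 0.687, ΔT = 1.8/(1−0.687) = 5.7508 K.
Without surface-albedo: g' = 0.547, ΔT' = 1.8/(1−0.547) = 3.9735 K.
Change = 3.9735 − 5.7508 = -1.78 K.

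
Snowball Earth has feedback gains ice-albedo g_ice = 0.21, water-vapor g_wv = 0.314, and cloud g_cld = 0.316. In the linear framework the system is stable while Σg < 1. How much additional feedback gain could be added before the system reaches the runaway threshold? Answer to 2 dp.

Current total gain = 0.21 + 0.314 + 0.316 = 0.84.
Margin to runaway = 1 − 0.84 = 0.16.

0.16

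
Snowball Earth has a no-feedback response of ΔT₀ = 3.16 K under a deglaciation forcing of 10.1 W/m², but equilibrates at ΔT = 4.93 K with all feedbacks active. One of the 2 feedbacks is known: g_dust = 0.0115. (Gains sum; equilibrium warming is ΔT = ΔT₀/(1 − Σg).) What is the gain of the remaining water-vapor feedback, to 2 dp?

0.35

Amplification A = ΔT/ΔT₀ = 4.93/3.16 = 1.56.
Total gain g = 1 − 1/A = 1 − 1/1.56 = 0.359.
The known gain is 0.0115.
g_wv = 0.359 − 0.0115 = 0.35.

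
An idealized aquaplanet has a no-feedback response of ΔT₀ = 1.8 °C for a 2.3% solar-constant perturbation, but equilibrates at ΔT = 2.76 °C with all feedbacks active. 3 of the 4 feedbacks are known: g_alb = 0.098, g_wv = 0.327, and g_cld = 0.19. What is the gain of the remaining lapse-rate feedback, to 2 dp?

-0.27

Amplification A = ΔT/ΔT₀ = 2.76/1.8 = 1.533.
Total gain g = 1 − 1/A = 1 − 1/1.533 = 0.3477.
Known gains sum to 0.098 + 0.327 + 0.19 = 0.615.
g_lr = 0.3477 − 0.615 = -0.27.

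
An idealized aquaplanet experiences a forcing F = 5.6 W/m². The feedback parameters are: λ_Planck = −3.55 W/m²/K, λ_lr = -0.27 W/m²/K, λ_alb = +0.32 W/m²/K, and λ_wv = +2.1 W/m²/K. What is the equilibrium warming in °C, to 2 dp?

4.00 °C

Net feedback parameter λ = (−3.55) + (-0.27) + (+0.32) + (+2.1) = -1.4 W/m²/K.
ΔT = −F/λ = −5.6/(-1.4) = 4.00 °C.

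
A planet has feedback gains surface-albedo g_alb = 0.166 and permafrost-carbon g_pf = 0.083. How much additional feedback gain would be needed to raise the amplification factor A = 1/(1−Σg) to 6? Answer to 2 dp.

0.58

Current total gain = 0.249.
Target gain for A = 6: g* = 1 − 1/6 = 0.8333.
Additional gain needed = 0.8333 − 0.249 = 0.58.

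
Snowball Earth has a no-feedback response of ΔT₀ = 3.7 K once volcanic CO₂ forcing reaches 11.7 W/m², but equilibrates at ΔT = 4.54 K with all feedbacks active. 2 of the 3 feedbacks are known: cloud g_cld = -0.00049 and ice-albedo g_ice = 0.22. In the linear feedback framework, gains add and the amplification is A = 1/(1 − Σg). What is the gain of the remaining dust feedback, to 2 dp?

-0.03

Amplification A = ΔT/ΔT₀ = 4.54/3.7 = 1.227.
Total gain g = 1 − 1/A = 1 − 1/1.227 = 0.185.
Known gains sum to -0.00049 + 0.22 = 0.21951.
g_dust = 0.185 − 0.21951 = -0.03.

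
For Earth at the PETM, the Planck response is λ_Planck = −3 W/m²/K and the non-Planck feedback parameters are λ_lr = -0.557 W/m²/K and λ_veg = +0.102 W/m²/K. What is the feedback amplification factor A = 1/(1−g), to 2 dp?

Convert to gains: g_lr = -0.557/3 = -0.1857; g_veg = 0.102/3 = 0.034.
Total gain g = -0.1517.
A = 1/(1 + 0.1517) = 0.87.

0.87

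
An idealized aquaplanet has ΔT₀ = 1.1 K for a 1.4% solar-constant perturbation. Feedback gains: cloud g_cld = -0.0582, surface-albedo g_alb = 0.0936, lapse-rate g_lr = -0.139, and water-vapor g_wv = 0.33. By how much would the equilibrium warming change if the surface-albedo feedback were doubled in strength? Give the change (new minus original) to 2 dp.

Original: g = 0.2264, ΔT = 1.1/(1−0.2264) = 1.4219 K.
With doubled surface-albedo: g' = 0.32, ΔT' = 1.1/(1−0.32) = 1.6176 K.
Change = 1.6176 − 1.4219 = 0.20 K.

0.20 K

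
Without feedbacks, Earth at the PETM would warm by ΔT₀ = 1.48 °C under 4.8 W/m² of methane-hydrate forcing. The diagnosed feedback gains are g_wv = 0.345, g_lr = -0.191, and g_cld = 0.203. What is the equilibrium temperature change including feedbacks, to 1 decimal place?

Total gain g = 0.345 − 0.191 + 0.203 = 0.357.
Amplification A = 1/(1 − 0.357) = 1.555.
ΔT = 1.48 × 1.555 = 2.3 °C.

2.3 °C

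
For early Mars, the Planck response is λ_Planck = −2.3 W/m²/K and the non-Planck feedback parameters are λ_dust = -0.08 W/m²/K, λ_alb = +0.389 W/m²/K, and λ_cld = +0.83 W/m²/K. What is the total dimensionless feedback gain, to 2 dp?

0.50

Convert to gains: g_dust = -0.08/2.3 = -0.03478; g_alb = 0.389/2.3 = 0.1691; g_cld = 0.83/2.3 = 0.3609.
Total gain g = 0.49522.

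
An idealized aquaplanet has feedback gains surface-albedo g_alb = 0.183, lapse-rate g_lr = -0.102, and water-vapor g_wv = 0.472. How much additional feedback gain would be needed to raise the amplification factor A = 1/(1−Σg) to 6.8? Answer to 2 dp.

0.30

Current total gain = 0.553.
Target gain for A = 6.8: g* = 1 − 1/6.8 = 0.8529.
Additional gain needed = 0.8529 − 0.553 = 0.30.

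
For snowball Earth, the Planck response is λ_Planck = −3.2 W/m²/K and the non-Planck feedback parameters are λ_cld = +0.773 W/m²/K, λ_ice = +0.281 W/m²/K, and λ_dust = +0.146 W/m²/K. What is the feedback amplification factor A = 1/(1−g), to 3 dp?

1.600

Convert to gains: g_cld = 0.773/3.2 = 0.2416; g_ice = 0.281/3.2 = 0.08781; g_dust = 0.146/3.2 = 0.04562.
Total gain g = 0.37503.
A = 1/(1 − 0.37503) = 1.600.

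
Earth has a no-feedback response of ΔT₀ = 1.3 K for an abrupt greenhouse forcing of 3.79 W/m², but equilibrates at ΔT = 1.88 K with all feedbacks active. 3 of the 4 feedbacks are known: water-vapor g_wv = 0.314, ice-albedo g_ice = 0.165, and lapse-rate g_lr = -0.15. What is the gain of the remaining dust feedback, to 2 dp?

-0.02

Amplification A = ΔT/ΔT₀ = 1.88/1.3 = 1.446.
Total gain g = 1 − 1/A = 1 − 1/1.446 = 0.3084.
Known gains sum to 0.314 + 0.165 − 0.15 = 0.329.
g_dust = 0.3084 − 0.329 = -0.02.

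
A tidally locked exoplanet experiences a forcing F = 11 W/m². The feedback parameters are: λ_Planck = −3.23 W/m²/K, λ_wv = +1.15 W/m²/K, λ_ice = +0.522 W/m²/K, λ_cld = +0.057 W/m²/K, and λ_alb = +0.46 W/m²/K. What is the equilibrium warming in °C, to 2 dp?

Net feedback parameter λ = (−3.23) + (+1.15) + (+0.522) + (+0.057) + (+0.46) = -1.041 W/m²/K.
ΔT = −F/λ = −11/(-1.041) = 10.57 °C.

10.57 °C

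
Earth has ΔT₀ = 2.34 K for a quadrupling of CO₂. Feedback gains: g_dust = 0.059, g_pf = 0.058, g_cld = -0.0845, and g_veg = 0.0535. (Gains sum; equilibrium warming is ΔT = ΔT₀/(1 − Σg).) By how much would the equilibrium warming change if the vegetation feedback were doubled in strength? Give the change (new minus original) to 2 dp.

Original: g = 0.086, ΔT = 2.34/(1−0.086) = 2.5602 K.
With doubled vegetation: g' = 0.1395, ΔT' = 2.34/(1−0.1395) = 2.7193 K.
Change = 2.7193 − 2.5602 = 0.16 K.

0.16 K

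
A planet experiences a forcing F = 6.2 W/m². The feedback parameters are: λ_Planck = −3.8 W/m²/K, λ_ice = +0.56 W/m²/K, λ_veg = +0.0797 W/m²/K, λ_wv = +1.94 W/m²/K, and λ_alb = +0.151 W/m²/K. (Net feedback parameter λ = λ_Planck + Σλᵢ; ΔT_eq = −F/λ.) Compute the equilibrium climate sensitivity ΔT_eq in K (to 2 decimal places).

Net feedback parameter λ = (−3.8) + (+0.56) + (+0.0797) + (+1.94) + (+0.151) = -1.0693 W/m²/K.
ΔT = −F/λ = −6.2/(-1.0693) = 5.80 K.

5.80 K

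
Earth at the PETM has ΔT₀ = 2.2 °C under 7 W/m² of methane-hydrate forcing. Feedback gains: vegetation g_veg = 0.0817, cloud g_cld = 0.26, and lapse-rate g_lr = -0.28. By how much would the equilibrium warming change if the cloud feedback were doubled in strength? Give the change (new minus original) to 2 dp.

Original: g = 0.0617, ΔT = 2.2/(1−0.0617) = 2.3447 °C.
With doubled cloud: g' = 0.3217, ΔT' = 2.2/(1−0.3217) = 3.2434 °C.
Change = 3.2434 − 2.3447 = 0.90 °C.

0.90 °C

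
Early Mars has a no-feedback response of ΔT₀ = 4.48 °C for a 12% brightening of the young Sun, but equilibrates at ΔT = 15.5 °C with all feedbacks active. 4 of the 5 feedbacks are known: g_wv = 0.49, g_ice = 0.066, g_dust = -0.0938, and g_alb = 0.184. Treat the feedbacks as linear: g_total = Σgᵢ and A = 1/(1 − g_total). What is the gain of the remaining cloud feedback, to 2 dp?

Amplification A = ΔT/ΔT₀ = 15.5/4.48 = 3.46.
Total gain g = 1 − 1/A = 1 − 1/3.46 = 0.711.
Known gains sum to 0.49 + 0.066 − 0.0938 + 0.184 = 0.6462.
g_cld = 0.711 − 0.6462 = 0.06.

0.06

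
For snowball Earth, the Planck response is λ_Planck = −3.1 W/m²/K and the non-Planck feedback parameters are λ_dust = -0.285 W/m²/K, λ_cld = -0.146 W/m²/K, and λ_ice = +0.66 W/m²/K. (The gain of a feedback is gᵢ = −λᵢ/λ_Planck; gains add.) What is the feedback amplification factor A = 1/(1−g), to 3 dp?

Convert to gains: g_dust = -0.285/3.1 = -0.09194; g_cld = -0.146/3.1 = -0.0471; g_ice = 0.66/3.1 = 0.2129.
Total gain g = 0.07386.
A = 1/(1 − 0.07386) = 1.080.

1.080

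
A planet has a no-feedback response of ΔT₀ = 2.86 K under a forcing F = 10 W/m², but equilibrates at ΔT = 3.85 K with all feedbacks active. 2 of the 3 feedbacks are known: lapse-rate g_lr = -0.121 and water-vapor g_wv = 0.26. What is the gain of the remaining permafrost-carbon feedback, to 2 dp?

Amplification A = ΔT/ΔT₀ = 3.85/2.86 = 1.346.
Total gain g = 1 − 1/A = 1 − 1/1.346 = 0.2571.
Known gains sum to -0.121 + 0.26 = 0.139.
g_pf = 0.2571 − 0.139 = 0.12.

0.12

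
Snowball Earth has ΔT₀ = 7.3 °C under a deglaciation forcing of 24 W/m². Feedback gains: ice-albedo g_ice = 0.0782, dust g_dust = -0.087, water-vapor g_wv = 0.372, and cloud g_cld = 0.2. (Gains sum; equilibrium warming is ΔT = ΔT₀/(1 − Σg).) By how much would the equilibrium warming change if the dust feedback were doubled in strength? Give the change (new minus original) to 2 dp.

-2.78 °C

Original: g = 0.5632, ΔT = 7.3/(1−0.5632) = 16.7125 °C.
With doubled dust: g' = 0.4762, ΔT' = 7.3/(1−0.4762) = 13.9366 °C.
Change = 13.9366 − 16.7125 = -2.78 °C.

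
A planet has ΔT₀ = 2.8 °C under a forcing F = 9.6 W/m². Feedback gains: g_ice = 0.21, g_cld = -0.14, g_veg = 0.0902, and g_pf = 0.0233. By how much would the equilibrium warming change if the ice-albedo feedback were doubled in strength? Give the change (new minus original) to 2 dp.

Original: g = 0.1835, ΔT = 2.8/(1−0.1835) = 3.4293 °C.
With doubled ice-albedo: g' = 0.3935, ΔT' = 2.8/(1−0.3935) = 4.6167 °C.
Change = 4.6167 − 3.4293 = 1.19 °C.

1.19 °C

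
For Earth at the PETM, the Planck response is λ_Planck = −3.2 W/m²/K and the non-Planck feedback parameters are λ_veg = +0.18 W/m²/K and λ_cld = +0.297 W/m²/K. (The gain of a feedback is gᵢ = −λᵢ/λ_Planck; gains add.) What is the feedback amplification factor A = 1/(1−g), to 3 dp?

1.175

Convert to gains: g_veg = 0.18/3.2 = 0.05625; g_cld = 0.297/3.2 = 0.09281.
Total gain g = 0.14906.
A = 1/(1 − 0.14906) = 1.175.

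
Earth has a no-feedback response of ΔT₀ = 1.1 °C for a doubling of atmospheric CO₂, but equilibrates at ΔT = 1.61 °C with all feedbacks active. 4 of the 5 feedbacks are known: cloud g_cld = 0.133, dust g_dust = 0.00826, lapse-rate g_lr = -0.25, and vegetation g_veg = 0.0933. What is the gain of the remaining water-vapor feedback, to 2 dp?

Amplification A = ΔT/ΔT₀ = 1.61/1.1 = 1.464.
Total gain g = 1 − 1/A = 1 − 1/1.464 = 0.3169.
Known gains sum to 0.133 + 0.00826 − 0.25 + 0.0933 = -0.01544.
g_wv = 0.3169 + 0.01544 = 0.33.

0.33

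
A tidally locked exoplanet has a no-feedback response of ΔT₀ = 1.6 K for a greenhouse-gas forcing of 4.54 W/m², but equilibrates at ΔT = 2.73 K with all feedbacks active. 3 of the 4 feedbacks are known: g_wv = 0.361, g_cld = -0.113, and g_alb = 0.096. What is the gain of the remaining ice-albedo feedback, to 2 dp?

0.07

Amplification A = ΔT/ΔT₀ = 2.73/1.6 = 1.706.
Total gain g = 1 − 1/A = 1 − 1/1.706 = 0.4138.
Known gains sum to 0.361 − 0.113 + 0.096 = 0.344.
g_ice = 0.4138 − 0.344 = 0.07.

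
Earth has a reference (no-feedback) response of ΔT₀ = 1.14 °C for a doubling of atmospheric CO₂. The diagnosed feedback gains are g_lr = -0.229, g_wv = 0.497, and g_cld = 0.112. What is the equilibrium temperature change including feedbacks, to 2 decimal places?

1.84 °C

Total gain g = -0.229 + 0.497 + 0.112 = 0.38.
Amplification A = 1/(1 − 0.38) = 1.613.
ΔT = 1.14 × 1.613 = 1.84 °C.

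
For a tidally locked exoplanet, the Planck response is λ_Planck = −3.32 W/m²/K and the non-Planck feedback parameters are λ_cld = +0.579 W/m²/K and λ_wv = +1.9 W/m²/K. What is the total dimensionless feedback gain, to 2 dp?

0.75

Convert to gains: g_cld = 0.579/3.32 = 0.1744; g_wv = 1.9/3.32 = 0.5723.
Total gain g = 0.7467.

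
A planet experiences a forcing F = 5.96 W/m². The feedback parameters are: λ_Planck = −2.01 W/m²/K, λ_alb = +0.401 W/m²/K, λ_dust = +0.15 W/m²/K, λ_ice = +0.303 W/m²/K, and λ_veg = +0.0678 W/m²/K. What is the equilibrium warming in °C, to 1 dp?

5.5 °C

Net feedback parameter λ = (−2.01) + (+0.401) + (+0.15) + (+0.303) + (+0.0678) = -1.0882 W/m²/K.
ΔT = −F/λ = −5.96/(-1.0882) = 5.5 °C.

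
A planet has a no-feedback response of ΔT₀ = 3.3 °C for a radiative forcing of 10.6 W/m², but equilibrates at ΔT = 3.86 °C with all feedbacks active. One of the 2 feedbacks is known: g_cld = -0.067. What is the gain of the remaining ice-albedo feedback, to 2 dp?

0.21

Amplification A = ΔT/ΔT₀ = 3.86/3.3 = 1.17.
Total gain g = 1 − 1/A = 1 − 1/1.17 = 0.1453.
The known gain is -0.067.
g_ice = 0.1453 + 0.067 = 0.21.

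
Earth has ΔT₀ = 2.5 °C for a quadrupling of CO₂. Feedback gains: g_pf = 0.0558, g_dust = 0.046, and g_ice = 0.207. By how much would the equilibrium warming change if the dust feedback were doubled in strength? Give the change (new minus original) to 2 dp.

0.26 °C

Original: g = 0.3088, ΔT = 2.5/(1−0.3088) = 3.6169 °C.
With doubled dust: g' = 0.3548, ΔT' = 2.5/(1−0.3548) = 3.8748 °C.
Change = 3.8748 − 3.6169 = 0.26 °C.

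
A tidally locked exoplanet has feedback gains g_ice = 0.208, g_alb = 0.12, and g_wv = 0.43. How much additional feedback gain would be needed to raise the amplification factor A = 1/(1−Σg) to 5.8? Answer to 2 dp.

Current total gain = 0.758.
Target gain for A = 5.8: g* = 1 − 1/5.8 = 0.8276.
Additional gain needed = 0.8276 − 0.758 = 0.07.

0.07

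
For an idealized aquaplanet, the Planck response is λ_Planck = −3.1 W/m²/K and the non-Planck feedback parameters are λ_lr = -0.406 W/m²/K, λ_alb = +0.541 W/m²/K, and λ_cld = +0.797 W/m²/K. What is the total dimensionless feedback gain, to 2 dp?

Convert to gains: g_lr = -0.406/3.1 = -0.131; g_alb = 0.541/3.1 = 0.1745; g_cld = 0.797/3.1 = 0.2571.
Total gain g = 0.3006.

0.30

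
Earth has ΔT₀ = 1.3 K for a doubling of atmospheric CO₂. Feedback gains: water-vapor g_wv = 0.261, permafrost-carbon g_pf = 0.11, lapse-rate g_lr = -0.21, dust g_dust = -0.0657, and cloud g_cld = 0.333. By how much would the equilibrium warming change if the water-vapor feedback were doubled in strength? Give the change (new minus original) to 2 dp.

Original: g = 0.4283, ΔT = 1.3/(1−0.4283) = 2.2739 K.
With doubled water-vapor: g' = 0.6893, ΔT' = 1.3/(1−0.6893) = 4.1841 K.
Change = 4.1841 − 2.2739 = 1.91 K.

1.91 K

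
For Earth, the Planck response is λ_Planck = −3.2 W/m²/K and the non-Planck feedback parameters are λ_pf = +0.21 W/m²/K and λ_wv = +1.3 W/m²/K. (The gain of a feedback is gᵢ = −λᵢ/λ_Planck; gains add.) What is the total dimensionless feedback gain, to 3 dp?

0.472

Convert to gains: g_pf = 0.21/3.2 = 0.06562; g_wv = 1.3/3.2 = 0.4062.
Total gain g = 0.47182.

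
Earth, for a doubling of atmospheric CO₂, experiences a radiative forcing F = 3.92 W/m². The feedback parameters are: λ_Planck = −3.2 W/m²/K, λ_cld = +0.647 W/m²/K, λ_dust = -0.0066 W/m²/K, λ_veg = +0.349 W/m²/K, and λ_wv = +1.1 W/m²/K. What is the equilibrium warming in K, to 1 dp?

Net feedback parameter λ = (−3.2) + (+0.647) + (-0.0066) + (+0.349) + (+1.1) = -1.1106 W/m²/K.
ΔT = −F/λ = −3.92/(-1.1106) = 3.5 K.

3.5 K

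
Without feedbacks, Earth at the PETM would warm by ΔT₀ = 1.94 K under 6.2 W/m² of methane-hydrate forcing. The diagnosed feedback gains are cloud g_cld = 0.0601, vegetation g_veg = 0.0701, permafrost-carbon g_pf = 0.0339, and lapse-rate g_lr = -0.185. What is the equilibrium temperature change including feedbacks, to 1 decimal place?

Total gain g = 0.0601 + 0.0701 + 0.0339 − 0.185 = -0.0209.
Amplification A = 1/(1 + 0.0209) = 0.9795.
ΔT = 1.94 × 0.9795 = 1.9 K.

1.9 K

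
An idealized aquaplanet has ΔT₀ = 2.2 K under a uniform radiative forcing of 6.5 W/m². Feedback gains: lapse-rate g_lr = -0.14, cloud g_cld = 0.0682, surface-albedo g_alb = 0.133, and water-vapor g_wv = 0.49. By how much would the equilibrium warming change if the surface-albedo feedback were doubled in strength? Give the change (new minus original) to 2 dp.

Original: g = 0.5512, ΔT = 2.2/(1−0.5512) = 4.9020 K.
With doubled surface-albedo: g' = 0.6842, ΔT' = 2.2/(1−0.6842) = 6.9664 K.
Change = 6.9664 − 4.9020 = 2.06 K.

2.06 K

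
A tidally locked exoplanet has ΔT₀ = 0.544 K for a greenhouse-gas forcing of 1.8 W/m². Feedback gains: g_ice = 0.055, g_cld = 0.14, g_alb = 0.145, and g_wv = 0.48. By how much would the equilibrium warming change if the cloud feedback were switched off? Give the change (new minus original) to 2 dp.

-1.32 K

Original: g = 0.82, ΔT = 0.544/(1−0.82) = 3.0222 K.
Without cloud: g' = 0.68, ΔT' = 0.544/(1−0.68) = 1.7000 K.
Change = 1.7000 − 3.0222 = -1.32 K.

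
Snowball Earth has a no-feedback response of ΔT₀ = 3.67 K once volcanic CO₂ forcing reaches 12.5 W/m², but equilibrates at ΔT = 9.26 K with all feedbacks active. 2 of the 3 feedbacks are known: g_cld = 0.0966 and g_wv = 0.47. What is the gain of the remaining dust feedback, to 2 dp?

0.04

Amplification A = ΔT/ΔT₀ = 9.26/3.67 = 2.523.
Total gain g = 1 − 1/A = 1 − 1/2.523 = 0.6036.
Known gains sum to 0.0966 + 0.47 = 0.5666.
g_dust = 0.6036 − 0.5666 = 0.04.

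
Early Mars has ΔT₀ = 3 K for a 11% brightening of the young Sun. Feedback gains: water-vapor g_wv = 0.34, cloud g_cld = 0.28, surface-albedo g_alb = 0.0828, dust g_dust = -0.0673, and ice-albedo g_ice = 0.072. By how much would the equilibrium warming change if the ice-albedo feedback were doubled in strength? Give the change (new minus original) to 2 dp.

Original: g = 0.7075, ΔT = 3/(1−0.7075) = 10.2564 K.
With doubled ice-albedo: g' = 0.7795, ΔT' = 3/(1−0.7795) = 13.6054 K.
Change = 13.6054 − 10.2564 = 3.35 K.

3.35 K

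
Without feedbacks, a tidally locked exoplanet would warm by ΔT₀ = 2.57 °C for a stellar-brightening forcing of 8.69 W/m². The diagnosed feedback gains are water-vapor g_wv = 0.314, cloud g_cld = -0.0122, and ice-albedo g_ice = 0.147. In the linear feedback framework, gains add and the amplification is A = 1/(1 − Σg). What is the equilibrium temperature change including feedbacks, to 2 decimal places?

4.66 °C

Total gain g = 0.314 − 0.0122 + 0.147 = 0.4488.
Amplification A = 1/(1 − 0.4488) = 1.814.
ΔT = 2.57 × 1.814 = 4.66 °C.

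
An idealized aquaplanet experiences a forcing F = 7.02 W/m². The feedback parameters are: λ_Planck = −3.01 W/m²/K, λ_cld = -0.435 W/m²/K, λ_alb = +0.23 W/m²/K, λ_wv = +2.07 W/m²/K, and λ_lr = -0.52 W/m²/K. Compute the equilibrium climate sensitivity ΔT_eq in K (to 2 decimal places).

4.22 K

Net feedback parameter λ = (−3.01) + (-0.435) + (+0.23) + (+2.07) + (-0.52) = -1.665 W/m²/K.
ΔT = −F/λ = −7.02/(-1.665) = 4.22 K.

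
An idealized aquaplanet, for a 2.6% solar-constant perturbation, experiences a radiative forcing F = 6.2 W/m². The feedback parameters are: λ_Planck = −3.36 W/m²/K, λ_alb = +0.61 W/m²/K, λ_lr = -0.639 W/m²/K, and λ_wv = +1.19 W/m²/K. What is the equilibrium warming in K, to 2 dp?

2.82 K

Net feedback parameter λ = (−3.36) + (+0.61) + (-0.639) + (+1.19) = -2.199 W/m²/K.
ΔT = −F/λ = −6.2/(-2.199) = 2.82 K.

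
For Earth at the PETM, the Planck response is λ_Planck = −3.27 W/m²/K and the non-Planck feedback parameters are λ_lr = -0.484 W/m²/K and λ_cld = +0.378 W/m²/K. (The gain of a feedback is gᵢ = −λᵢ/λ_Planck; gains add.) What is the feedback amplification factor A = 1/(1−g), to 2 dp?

0.97

Convert to gains: g_lr = -0.484/3.27 = -0.148; g_cld = 0.378/3.27 = 0.1156.
Total gain g = -0.0324.
A = 1/(1 + 0.0324) = 0.97.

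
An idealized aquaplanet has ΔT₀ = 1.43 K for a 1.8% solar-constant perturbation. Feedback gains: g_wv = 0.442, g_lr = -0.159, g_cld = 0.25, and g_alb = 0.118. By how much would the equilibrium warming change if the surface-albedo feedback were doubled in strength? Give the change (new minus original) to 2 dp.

Original: g = 0.651, ΔT = 1.43/(1−0.651) = 4.0974 K.
With doubled surface-albedo: g' = 0.769, ΔT' = 1.43/(1−0.769) = 6.1905 K.
Change = 6.1905 − 4.0974 = 2.09 K.

2.09 K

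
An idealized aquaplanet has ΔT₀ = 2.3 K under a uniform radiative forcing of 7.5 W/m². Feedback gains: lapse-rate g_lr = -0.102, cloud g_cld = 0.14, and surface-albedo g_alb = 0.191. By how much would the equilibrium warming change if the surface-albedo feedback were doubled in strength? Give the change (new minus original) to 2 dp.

0.98 K

Original: g = 0.229, ΔT = 2.3/(1−0.229) = 2.9831 K.
With doubled surface-albedo: g' = 0.42, ΔT' = 2.3/(1−0.42) = 3.9655 K.
Change = 3.9655 − 2.9831 = 0.98 K.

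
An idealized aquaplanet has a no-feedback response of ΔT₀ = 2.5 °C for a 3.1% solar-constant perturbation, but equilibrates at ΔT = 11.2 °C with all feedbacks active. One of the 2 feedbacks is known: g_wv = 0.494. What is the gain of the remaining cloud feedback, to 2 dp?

Amplification A = ΔT/ΔT₀ = 11.2/2.5 = 4.48.
Total gain g = 1 − 1/A = 1 − 1/4.48 = 0.7768.
The known gain is 0.494.
g_cld = 0.7768 − 0.494 = 0.28.

0.28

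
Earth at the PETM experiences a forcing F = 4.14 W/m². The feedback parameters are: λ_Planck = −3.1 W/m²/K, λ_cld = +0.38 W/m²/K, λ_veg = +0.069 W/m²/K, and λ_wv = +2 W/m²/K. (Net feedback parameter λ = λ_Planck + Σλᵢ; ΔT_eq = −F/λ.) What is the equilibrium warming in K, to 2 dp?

6.36 K

Net feedback parameter λ = (−3.1) + (+0.38) + (+0.069) + (+2) = -0.651 W/m²/K.
ΔT = −F/λ = −4.14/(-0.651) = 6.36 K.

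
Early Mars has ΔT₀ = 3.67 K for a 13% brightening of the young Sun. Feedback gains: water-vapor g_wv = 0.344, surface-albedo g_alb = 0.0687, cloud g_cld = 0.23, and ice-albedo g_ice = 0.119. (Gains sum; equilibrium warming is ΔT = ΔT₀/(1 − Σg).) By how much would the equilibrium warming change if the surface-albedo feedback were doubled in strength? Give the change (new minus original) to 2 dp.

6.24 K

Original: g = 0.7617, ΔT = 3.67/(1−0.7617) = 15.4008 K.
With doubled surface-albedo: g' = 0.8304, ΔT' = 3.67/(1−0.8304) = 21.6392 K.
Change = 21.6392 − 15.4008 = 6.24 K.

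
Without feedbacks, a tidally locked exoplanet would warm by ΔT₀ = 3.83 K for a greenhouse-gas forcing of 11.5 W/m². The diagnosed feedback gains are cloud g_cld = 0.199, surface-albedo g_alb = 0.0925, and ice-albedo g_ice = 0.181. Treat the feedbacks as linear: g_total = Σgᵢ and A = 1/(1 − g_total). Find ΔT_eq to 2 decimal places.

Total gain g = 0.199 + 0.0925 + 0.181 = 0.4725.
Amplification A = 1/(1 − 0.4725) = 1.896.
ΔT = 3.83 × 1.896 = 7.26 K.

7.26 K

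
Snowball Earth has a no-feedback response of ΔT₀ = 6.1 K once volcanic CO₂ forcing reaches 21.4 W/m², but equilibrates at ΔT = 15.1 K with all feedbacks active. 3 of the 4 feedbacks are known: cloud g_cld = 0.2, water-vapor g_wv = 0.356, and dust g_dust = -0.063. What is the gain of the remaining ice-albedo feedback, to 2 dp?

0.10

Amplification A = ΔT/ΔT₀ = 15.1/6.1 = 2.475.
Total gain g = 1 − 1/A = 1 − 1/2.475 = 0.596.
Known gains sum to 0.2 + 0.356 − 0.063 = 0.493.
g_ice = 0.596 − 0.493 = 0.10.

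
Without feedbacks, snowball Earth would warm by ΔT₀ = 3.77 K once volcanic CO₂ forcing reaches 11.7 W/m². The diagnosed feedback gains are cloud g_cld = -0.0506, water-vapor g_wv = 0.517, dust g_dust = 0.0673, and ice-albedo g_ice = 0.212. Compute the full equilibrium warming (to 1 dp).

Total gain g = -0.0506 + 0.517 + 0.0673 + 0.212 = 0.7457.
Amplification A = 1/(1 − 0.7457) = 3.932.
ΔT = 3.77 × 3.932 = 14.8 K.

14.8 K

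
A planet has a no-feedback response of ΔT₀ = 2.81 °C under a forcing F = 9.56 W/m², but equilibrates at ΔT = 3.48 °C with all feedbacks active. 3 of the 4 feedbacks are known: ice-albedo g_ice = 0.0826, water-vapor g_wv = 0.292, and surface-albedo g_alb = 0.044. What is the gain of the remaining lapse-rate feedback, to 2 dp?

-0.23

Amplification A = ΔT/ΔT₀ = 3.48/2.81 = 1.238.
Total gain g = 1 − 1/A = 1 − 1/1.238 = 0.1922.
Known gains sum to 0.0826 + 0.292 + 0.044 = 0.4186.
g_lr = 0.1922 − 0.4186 = -0.23.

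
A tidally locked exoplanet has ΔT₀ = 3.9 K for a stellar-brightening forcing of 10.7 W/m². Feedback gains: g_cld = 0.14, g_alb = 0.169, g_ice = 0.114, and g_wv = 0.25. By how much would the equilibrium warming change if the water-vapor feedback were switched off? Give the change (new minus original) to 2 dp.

Original: g = 0.673, ΔT = 3.9/(1−0.673) = 11.9266 K.
Without water-vapor: g' = 0.423, ΔT' = 3.9/(1−0.423) = 6.7591 K.
Change = 6.7591 − 11.9266 = -5.17 K.

-5.17 K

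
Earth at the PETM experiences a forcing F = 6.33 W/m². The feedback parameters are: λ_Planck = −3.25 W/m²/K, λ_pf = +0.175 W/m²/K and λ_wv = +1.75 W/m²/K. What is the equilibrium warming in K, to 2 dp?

Net feedback parameter λ = (−3.25) + (+0.175) + (+1.75) = -1.325 W/m²/K.
ΔT = −F/λ = −6.33/(-1.325) = 4.78 K.

4.78 K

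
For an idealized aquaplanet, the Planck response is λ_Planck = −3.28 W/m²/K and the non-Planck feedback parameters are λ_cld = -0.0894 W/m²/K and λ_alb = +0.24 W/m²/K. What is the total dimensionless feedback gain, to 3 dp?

Convert to gains: g_cld = -0.0894/3.28 = -0.02726; g_alb = 0.24/3.28 = 0.07317.
Total gain g = 0.04591.

0.046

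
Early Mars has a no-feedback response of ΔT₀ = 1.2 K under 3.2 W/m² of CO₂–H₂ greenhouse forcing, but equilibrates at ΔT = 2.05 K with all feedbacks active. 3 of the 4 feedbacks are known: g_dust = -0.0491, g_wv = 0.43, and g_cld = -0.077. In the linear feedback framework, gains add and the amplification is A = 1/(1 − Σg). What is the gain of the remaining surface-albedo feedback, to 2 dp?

Amplification A = ΔT/ΔT₀ = 2.05/1.2 = 1.708.
Total gain g = 1 − 1/A = 1 − 1/1.708 = 0.4145.
Known gains sum to -0.0491 + 0.43 − 0.077 = 0.3039.
g_alb = 0.4145 − 0.3039 = 0.11.

0.11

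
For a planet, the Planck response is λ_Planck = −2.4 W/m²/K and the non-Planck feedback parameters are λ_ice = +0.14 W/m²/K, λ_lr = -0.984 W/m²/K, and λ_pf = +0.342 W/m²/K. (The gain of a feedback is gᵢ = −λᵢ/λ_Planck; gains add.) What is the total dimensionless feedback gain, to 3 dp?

Convert to gains: g_ice = 0.14/2.4 = 0.05833; g_lr = -0.984/2.4 = -0.41; g_pf = 0.342/2.4 = 0.1425.
Total gain g = -0.20917.

-0.209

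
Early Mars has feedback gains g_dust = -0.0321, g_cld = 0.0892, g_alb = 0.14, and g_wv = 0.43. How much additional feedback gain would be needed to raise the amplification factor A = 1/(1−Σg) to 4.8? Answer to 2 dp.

0.16

Current total gain = 0.6271.
Target gain for A = 4.8: g* = 1 − 1/4.8 = 0.7917.
Additional gain needed = 0.7917 − 0.6271 = 0.16.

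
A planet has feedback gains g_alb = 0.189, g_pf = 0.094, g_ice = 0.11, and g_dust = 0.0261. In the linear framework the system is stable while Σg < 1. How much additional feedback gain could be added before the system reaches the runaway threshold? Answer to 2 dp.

0.58

Current total gain = 0.189 + 0.094 + 0.11 + 0.0261 = 0.4191.
Margin to runaway = 1 − 0.4191 = 0.58.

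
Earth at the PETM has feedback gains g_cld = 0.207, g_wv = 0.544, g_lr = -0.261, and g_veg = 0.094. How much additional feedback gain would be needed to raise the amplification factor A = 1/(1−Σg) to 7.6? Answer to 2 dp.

0.28

Current total gain = 0.584.
Target gain for A = 7.6: g* = 1 − 1/7.6 = 0.8684.
Additional gain needed = 0.8684 − 0.584 = 0.28.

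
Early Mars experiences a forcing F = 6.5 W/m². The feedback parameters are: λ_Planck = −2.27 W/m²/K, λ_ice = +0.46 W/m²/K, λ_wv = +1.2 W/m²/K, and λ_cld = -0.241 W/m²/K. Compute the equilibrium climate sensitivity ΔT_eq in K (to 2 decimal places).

Net feedback parameter λ = (−2.27) + (+0.46) + (+1.2) + (-0.241) = -0.851 W/m²/K.
ΔT = −F/λ = −6.5/(-0.851) = 7.64 K.

7.64 K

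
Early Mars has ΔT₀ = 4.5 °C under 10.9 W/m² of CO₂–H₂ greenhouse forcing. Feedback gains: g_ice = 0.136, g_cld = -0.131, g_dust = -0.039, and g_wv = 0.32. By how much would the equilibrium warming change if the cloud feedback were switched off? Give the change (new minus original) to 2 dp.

Original: g = 0.286, ΔT = 4.5/(1−0.286) = 6.3025 °C.
Without cloud: g' = 0.417, ΔT' = 4.5/(1−0.417) = 7.7187 °C.
Change = 7.7187 − 6.3025 = 1.42 °C.

1.42 °C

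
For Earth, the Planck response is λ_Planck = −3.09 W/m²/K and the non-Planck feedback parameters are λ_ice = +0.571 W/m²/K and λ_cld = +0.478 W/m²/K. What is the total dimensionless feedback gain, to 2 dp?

Convert to gains: g_ice = 0.571/3.09 = 0.1848; g_cld = 0.478/3.09 = 0.1547.
Total gain g = 0.3395.

0.34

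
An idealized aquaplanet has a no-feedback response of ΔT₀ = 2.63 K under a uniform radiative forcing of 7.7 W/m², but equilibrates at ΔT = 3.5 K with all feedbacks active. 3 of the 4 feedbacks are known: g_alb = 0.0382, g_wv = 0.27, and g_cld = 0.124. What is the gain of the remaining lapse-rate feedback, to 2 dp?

Amplification A = ΔT/ΔT₀ = 3.5/2.63 = 1.331.
Total gain g = 1 − 1/A = 1 − 1/1.331 = 0.2487.
Known gains sum to 0.0382 + 0.27 + 0.124 = 0.4322.
g_lr = 0.2487 − 0.4322 = -0.18.

-0.18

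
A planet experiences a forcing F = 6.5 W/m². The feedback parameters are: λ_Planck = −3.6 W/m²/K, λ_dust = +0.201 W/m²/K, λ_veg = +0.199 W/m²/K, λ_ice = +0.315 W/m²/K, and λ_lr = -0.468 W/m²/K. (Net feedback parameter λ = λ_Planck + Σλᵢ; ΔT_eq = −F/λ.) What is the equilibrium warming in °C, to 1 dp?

1.9 °C

Net feedback parameter λ = (−3.6) + (+0.201) + (+0.199) + (+0.315) + (-0.468) = -3.353 W/m²/K.
ΔT = −F/λ = −6.5/(-3.353) = 1.9 °C.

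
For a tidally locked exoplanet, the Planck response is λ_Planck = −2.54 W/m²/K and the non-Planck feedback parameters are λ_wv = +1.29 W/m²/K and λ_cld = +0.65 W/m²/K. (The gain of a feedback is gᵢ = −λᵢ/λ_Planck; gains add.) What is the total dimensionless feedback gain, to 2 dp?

0.76

Convert to gains: g_wv = 1.29/2.54 = 0.5079; g_cld = 0.65/2.54 = 0.2559.
Total gain g = 0.7638.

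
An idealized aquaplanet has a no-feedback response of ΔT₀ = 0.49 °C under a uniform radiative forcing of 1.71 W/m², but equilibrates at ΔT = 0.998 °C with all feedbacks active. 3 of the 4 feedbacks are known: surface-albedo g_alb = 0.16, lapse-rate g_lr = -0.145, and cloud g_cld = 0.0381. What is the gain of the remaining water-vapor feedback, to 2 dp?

0.46

Amplification A = ΔT/ΔT₀ = 0.998/0.49 = 2.037.
Total gain g = 1 − 1/A = 1 − 1/2.037 = 0.5091.
Known gains sum to 0.16 − 0.145 + 0.0381 = 0.0531.
g_wv = 0.5091 − 0.0531 = 0.46.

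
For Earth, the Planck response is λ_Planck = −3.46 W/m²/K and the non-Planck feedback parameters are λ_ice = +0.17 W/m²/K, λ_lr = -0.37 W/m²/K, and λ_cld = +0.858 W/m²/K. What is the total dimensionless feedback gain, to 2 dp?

Convert to gains: g_ice = 0.17/3.46 = 0.04913; g_lr = -0.37/3.46 = -0.1069; g_cld = 0.858/3.46 = 0.248.
Total gain g = 0.19023.

0.19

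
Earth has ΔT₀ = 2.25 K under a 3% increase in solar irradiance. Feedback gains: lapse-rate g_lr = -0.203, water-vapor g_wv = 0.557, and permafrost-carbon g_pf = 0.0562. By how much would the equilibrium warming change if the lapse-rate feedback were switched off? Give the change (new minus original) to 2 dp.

2.00 K

Original: g = 0.4102, ΔT = 2.25/(1−0.4102) = 3.8149 K.
Without lapse-rate: g' = 0.6132, ΔT' = 2.25/(1−0.6132) = 5.8170 K.
Change = 5.8170 − 3.8149 = 2.00 K.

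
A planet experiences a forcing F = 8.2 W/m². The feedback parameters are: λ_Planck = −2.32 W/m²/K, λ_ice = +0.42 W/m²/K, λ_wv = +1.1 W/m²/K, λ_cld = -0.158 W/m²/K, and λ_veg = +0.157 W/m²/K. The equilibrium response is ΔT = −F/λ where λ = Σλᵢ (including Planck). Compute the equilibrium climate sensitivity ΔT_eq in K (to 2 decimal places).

10.24 K

Net feedback parameter λ = (−2.32) + (+0.42) + (+1.1) + (-0.158) + (+0.157) = -0.801 W/m²/K.
ΔT = −F/λ = −8.2/(-0.801) = 10.24 K.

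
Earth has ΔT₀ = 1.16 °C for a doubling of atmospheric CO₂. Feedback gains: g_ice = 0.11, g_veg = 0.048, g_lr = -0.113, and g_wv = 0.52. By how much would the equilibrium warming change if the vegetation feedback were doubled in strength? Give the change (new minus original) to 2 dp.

Original: g = 0.565, ΔT = 1.16/(1−0.565) = 2.6667 °C.
With doubled vegetation: g' = 0.613, ΔT' = 1.16/(1−0.613) = 2.9974 °C.
Change = 2.9974 − 2.6667 = 0.33 °C.

0.33 °C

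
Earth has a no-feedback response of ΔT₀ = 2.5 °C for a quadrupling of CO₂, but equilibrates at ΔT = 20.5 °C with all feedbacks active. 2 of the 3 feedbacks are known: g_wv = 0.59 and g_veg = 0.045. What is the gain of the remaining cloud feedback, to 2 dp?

0.24

Amplification A = ΔT/ΔT₀ = 20.5/2.5 = 8.2.
Total gain g = 1 − 1/A = 1 − 1/8.2 = 0.878.
Known gains sum to 0.59 + 0.045 = 0.635.
g_cld = 0.878 − 0.635 = 0.24.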